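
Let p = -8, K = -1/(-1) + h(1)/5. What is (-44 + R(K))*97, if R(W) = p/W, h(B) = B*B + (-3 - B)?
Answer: -6208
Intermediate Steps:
h(B) = -3 + B**2 - B (h(B) = B**2 + (-3 - B) = -3 + B**2 - B)
K = 2/5 (K = -1/(-1) + (-3 + 1**2 - 1*1)/5 = -1*(-1) + (-3 + 1 - 1)*(1/5) = 1 - 3*1/5 = 1 - 3/5 = 2/5 ≈ 0.40000)
R(W) = -8/W
(-44 + R(K))*97 = (-44 - 8/2/5)*97 = (-44 - 8*5/2)*97 = (-44 - 20)*97 = -64*97 = -6208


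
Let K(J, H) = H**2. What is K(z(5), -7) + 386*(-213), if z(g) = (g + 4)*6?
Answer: -82169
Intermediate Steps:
z(g) = 24 + 6*g (z(g) = (4 + g)*6 = 24 + 6*g)
K(z(5), -7) + 386*(-213) = (-7)**2 + 386*(-213) = 49 - 82218 = -82169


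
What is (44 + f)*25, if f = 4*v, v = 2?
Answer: 1300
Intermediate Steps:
f = 8 (f = 4*2 = 8)
(44 + f)*25 = (44 + 8)*25 = 52*25 = 1300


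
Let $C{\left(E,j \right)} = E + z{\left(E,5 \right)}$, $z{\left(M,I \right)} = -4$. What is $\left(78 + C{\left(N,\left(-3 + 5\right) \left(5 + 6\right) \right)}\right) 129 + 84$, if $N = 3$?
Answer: $10017$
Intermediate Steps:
$C{\left(E,j \right)} = -4 + E$ ($C{\left(E,j \right)} = E - 4 = -4 + E$)
$\left(78 + C{\left(N,\left(-3 + 5\right) \left(5 + 6\right) \right)}\right) 129 + 84 = \left(78 + \left(-4 + 3\right)\right) 129 + 84 = \left(78 - 1\right) 129 + 84 = 77 \cdot 129 + 84 = 9933 + 84 = 10017$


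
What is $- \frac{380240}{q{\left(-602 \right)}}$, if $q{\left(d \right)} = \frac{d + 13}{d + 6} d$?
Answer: $\frac{16187360}{25327} \approx 639.13$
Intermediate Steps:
$q{\left(d \right)} = \frac{d \left(13 + d\right)}{6 + d}$ ($q{\left(d \right)} = \frac{13 + d}{6 + d} d = \frac{d \left(13 + d\right)}{6 + d}$)
$- \frac{380240}{q{\left(-602 \right)}} = - \frac{380240}{\left(-602\right) \frac{1}{6 - 602} \left(13 - 602\right)} = - \frac{380240}{\left(-602\right) \frac{1}{-596} \left(-589\right)} = - \frac{380240}{\left(-602\right) \left(- \frac{1}{596}\right) \left(-589\right)} = - \frac{380240}{- \frac{177289}{298}} = \left(-380240\right) \left(- \frac{298}{177289}\right) = \frac{16187360}{25327}$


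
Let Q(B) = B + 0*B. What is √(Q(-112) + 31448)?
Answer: 2*√7834 ≈ 177.02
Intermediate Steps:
Q(B) = B (Q(B) = B + 0 = B)
√(Q(-112) + 31448) = √(-112 + 31448) = √31336 = 2*√7834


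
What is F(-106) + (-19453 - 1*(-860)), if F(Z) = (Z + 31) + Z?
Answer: -18774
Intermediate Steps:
F(Z) = 31 + 2*Z (F(Z) = (31 + Z) + Z = 31 + 2*Z)
F(-106) + (-19453 - 1*(-860)) = (31 + 2*(-106)) + (-19453 - 1*(-860)) = (31 - 212) + (-19453 + 860) = -181 - 18593 = -18774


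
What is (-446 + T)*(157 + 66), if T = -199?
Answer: -143835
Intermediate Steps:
(-446 + T)*(157 + 66) = (-446 - 199)*(157 + 66) = -645*223 = -143835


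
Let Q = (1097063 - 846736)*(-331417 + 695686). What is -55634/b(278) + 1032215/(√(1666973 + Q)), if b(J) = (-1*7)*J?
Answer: 27817/973 + 1032215*√465245066/6513430924 ≈ 32.007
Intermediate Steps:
b(J) = -7*J
Q = 91186365963 (Q = 250327*364269 = 91186365963)
-55634/b(278) + 1032215/(√(1666973 + Q)) = -55634/((-7*278)) + 1032215/(√(1666973 + 91186365963)) = -55634/(-1946) + 1032215/(√91188032936) = -55634*(-1/1946) + 1032215/((14*√465245066)) = 27817/973 + 1032215*(√465245066/6513430924) = 27817/973 + 1032215*√465245066/6513430924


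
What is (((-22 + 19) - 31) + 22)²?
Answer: 144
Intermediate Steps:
(((-22 + 19) - 31) + 22)² = ((-3 - 31) + 22)² = (-34 + 22)² = (-12)² = 144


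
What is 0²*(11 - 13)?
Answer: 0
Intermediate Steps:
0²*(11 - 13) = 0*(-2) = 0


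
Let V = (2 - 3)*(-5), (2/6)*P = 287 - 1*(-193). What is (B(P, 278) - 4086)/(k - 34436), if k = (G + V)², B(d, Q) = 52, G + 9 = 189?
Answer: 4034/211 ≈ 19.118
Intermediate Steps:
P = 1440 (P = 3*(287 - 1*(-193)) = 3*(287 + 193) = 3*480 = 1440)
G = 180 (G = -9 + 189 = 180)
V = 5 (V = -1*(-5) = 5)
k = 34225 (k = (180 + 5)² = 185² = 34225)
(B(P, 278) - 4086)/(k - 34436) = (52 - 4086)/(34225 - 34436) = -4034/(-211) = -4034*(-1/211) = 4034/211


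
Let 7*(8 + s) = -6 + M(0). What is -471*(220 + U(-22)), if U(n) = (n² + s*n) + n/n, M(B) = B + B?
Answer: -2966829/7 ≈ -4.2383e+5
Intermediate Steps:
M(B) = 2*B
s = -62/7 (s = -8 + (-6 + 2*0)/7 = -8 + (-6 + 0)/7 = -8 + (⅐)*(-6) = -8 - 6/7 = -62/7 ≈ -8.8571)
U(n) = 1 + n² - 62*n/7 (U(n) = (n² - 62*n/7) + n/n = (n² - 62*n/7) + 1 = 1 + n² - 62*n/7)
-471*(220 + U(-22)) = -471*(220 + (1 + (-22)² - 62/7*(-22))) = -471*(220 + (1 + 484 + 1364/7)) = -471*(220 + 4759/7) = -471*6299/7 = -2966829/7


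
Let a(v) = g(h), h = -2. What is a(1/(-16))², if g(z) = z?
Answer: 4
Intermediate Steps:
a(v) = -2
a(1/(-16))² = (-2)² = 4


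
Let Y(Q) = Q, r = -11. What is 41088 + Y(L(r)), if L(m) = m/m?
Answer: 41089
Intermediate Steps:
L(m) = 1
41088 + Y(L(r)) = 41088 + 1 = 41089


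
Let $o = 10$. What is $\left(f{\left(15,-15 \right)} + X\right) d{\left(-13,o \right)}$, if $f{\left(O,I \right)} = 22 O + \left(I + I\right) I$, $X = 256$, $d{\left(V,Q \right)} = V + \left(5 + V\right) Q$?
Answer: $-96348$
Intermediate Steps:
$d{\left(V,Q \right)} = V + Q \left(5 + V\right)$
$f{\left(O,I \right)} = 2 I^{2} + 22 O$ ($f{\left(O,I \right)} = 22 O + 2 I I = 22 O + 2 I^{2} = 2 I^{2} + 22 O$)
$\left(f{\left(15,-15 \right)} + X\right) d{\left(-13,o \right)} = \left(\left(2 \left(-15\right)^{2} + 22 \cdot 15\right) + 256\right) \left(-13 + 5 \cdot 10 + 10 \left(-13\right)\right) = \left(\left(2 \cdot 225 + 330\right) + 256\right) \left(-13 + 50 - 130\right) = \left(\left(450 + 330\right) + 256\right) \left(-93\right) = \left(780 + 256\right) \left(-93\right) = 1036 \left(-93\right) = -96348$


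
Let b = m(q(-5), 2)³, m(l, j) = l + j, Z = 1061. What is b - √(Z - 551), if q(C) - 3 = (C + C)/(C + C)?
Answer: 216 - √510 ≈ 193.42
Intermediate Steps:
q(C) = 4 (q(C) = 3 + (C + C)/(C + C) = 3 + (2*C)/((2*C)) = 3 + (2*C)*(1/(2*C)) = 3 + 1 = 4)
m(l, j) = j + l
b = 216 (b = (2 + 4)³ = 6³ = 216)
b - √(Z - 551) = 216 - √(1061 - 551) = 216 - √510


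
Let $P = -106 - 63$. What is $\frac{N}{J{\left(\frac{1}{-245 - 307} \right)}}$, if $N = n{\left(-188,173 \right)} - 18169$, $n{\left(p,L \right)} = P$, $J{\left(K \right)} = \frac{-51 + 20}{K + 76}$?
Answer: $\frac{384648719}{8556} \approx 44957.0$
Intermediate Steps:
$J{\left(K \right)} = - \frac{31}{76 + K}$
$P = -169$
$n{\left(p,L \right)} = -169$
$N = -18338$ ($N = -169 - 18169 = -18338$)
$\frac{N}{J{\left(\frac{1}{-245 - 307} \right)}} = - \frac{18338}{\left(-31\right) \frac{1}{76 + \frac{1}{-245 - 307}}} = - \frac{18338}{\left(-31\right) \frac{1}{76 + \frac{1}{-552}}} = - \frac{18338}{\left(-31\right) \frac{1}{76 - \frac{1}{552}}} = - \frac{18338}{\left(-31\right) \frac{1}{\frac{41951}{552}}} = - \frac{18338}{\left(-31\right) \frac{552}{41951}} = - \frac{18338}{- \frac{17112}{41951}} = \left(-18338\right) \left(- \frac{41951}{17112}\right) = \frac{384648719}{8556}$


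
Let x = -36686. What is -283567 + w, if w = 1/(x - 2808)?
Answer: -11199195099/39494 ≈ -2.8357e+5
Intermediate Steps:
w = -1/39494 (w = 1/(-36686 - 2808) = 1/(-39494) = -1/39494 ≈ -2.5320e-5)
-283567 + w = -283567 - 1/39494 = -11199195099/39494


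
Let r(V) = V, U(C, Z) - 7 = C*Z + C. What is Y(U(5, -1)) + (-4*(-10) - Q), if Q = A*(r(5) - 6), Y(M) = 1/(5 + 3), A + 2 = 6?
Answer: 353/8 ≈ 44.125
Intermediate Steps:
A = 4 (A = -2 + 6 = 4)
U(C, Z) = 7 + C + C*Z (U(C, Z) = 7 + (C*Z + C) = 7 + (C + C*Z) = 7 + C + C*Z)
Y(M) = ⅛ (Y(M) = 1/8 = ⅛)
Q = -4 (Q = 4*(5 - 6) = 4*(-1) = -4)
Y(U(5, -1)) + (-4*(-10) - Q) = ⅛ + (-4*(-10) - 1*(-4)) = ⅛ + (40 + 4) = ⅛ + 44 = 353/8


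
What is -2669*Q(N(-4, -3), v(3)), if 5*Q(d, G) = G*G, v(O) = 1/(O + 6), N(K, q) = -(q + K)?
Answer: -2669/405 ≈ -6.5901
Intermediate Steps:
N(K, q) = -K - q (N(K, q) = -(K + q) = -K - q)
v(O) = 1/(6 + O)
Q(d, G) = G²/5 (Q(d, G) = (G*G)/5 = G²/5)
-2669*Q(N(-4, -3), v(3)) = -2669*(1/(6 + 3))²/5 = -2669*(1/9)²/5 = -2669*(⅑)²/5 = -2669/(5*81) = -2669*1/405 = -2669/405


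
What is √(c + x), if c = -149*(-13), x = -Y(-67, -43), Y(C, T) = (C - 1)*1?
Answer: √2005 ≈ 44.777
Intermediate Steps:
Y(C, T) = -1 + C (Y(C, T) = (-1 + C)*1 = -1 + C)
x = 68 (x = -(-1 - 67) = -1*(-68) = 68)
c = 1937
√(c + x) = √(1937 + 68) = √2005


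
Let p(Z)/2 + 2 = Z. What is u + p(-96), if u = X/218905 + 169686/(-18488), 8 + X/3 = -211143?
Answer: -421045529167/2023557820 ≈ -208.07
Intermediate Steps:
X = -633453 (X = -24 + 3*(-211143) = -24 - 633429 = -633453)
p(Z) = -4 + 2*Z
u = -24428196447/2023557820 (u = -633453/218905 + 169686/(-18488) = -633453*1/218905 + 169686*(-1/18488) = -633453/218905 - 84843/9244 = -24428196447/2023557820 ≈ -12.072)
u + p(-96) = -24428196447/2023557820 + (-4 + 2*(-96)) = -24428196447/2023557820 + (-4 - 192) = -24428196447/2023557820 - 196 = -421045529167/2023557820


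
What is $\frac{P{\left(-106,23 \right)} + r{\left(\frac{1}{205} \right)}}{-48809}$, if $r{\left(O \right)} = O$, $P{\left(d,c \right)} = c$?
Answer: $- \frac{4716}{10005845} \approx -0.00047132$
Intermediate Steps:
$\frac{P{\left(-106,23 \right)} + r{\left(\frac{1}{205} \right)}}{-48809} = \frac{23 + \frac{1}{205}}{-48809} = \left(23 + \frac{1}{205}\right) \left(- \frac{1}{48809}\right) = \frac{4716}{205} \left(- \frac{1}{48809}\right) = - \frac{4716}{10005845}$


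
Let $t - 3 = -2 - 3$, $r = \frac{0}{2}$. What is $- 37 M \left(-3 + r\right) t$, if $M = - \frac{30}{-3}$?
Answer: $-2220$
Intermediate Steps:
$r = 0$ ($r = 0 \cdot \frac{1}{2} = 0$)
$M = 10$ ($M = \left(-30\right) \left(- \frac{1}{3}\right) = 10$)
$t = -2$ ($t = 3 - 5 = -2$)
$- 37 M \left(-3 + r\right) t = \left(-37\right) 10 \left(-3 + 0\right) \left(-2\right) = - 370 \left(\left(-3\right) \left(-2\right)\right) = \left(-370\right) 6 = -2220$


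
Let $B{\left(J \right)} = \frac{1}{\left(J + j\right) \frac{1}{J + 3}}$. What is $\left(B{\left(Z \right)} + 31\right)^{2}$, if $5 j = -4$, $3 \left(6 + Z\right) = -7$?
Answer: $\frac{18722929}{18769} \approx 997.54$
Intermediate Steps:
$Z = - \frac{25}{3}$ ($Z = -6 + \frac{1}{3} \left(-7\right) = -6 - \frac{7}{3} = - \frac{25}{3} \approx -8.3333$)
$j = - \frac{4}{5}$ ($j = \frac{1}{5} \left(-4\right) = - \frac{4}{5} \approx -0.8$)
$B{\left(J \right)} = \frac{3 + J}{- \frac{4}{5} + J}$ ($B{\left(J \right)} = \frac{1}{\left(J - \frac{4}{5}\right) \frac{1}{J + 3}} = \frac{1}{\left(- \frac{4}{5} + J\right) \frac{1}{3 + J}} = \frac{1}{\frac{1}{3 + J} \left(- \frac{4}{5} + J\right)} = \frac{3 + J}{- \frac{4}{5} + J}$)
$\left(B{\left(Z \right)} + 31\right)^{2} = \left(\frac{5 \left(3 - \frac{25}{3}\right)}{-4 + 5 \left(- \frac{25}{3}\right)} + 31\right)^{2} = \left(5 \frac{1}{-4 - \frac{125}{3}} \left(- \frac{16}{3}\right) + 31\right)^{2} = \left(5 \frac{1}{- \frac{137}{3}} \left(- \frac{16}{3}\right) + 31\right)^{2} = \left(5 \left(- \frac{3}{137}\right) \left(- \frac{16}{3}\right) + 31\right)^{2} = \left(\frac{80}{137} + 31\right)^{2} = \left(\frac{4327}{137}\right)^{2} = \frac{18722929}{18769}$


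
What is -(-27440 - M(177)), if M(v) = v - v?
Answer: 27440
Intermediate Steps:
M(v) = 0
-(-27440 - M(177)) = -(-27440 - 1*0) = -(-27440 + 0) = -1*(-27440) = 27440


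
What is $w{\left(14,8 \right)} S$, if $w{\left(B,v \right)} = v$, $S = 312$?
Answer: $2496$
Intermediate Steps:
$w{\left(14,8 \right)} S = 8 \cdot 312 = 2496$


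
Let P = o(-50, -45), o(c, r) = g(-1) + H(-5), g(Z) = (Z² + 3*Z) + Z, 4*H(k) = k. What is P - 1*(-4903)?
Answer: 19595/4 ≈ 4898.8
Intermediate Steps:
H(k) = k/4
g(Z) = Z² + 4*Z
o(c, r) = -17/4 (o(c, r) = -(4 - 1) + (¼)*(-5) = -1*3 - 5/4 = -3 - 5/4 = -17/4)
P = -17/4 ≈ -4.2500
P - 1*(-4903) = -17/4 - 1*(-4903) = -17/4 + 4903 = 19595/4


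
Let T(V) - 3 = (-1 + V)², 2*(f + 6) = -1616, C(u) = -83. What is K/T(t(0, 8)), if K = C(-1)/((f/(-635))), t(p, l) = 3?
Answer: -52705/5698 ≈ -9.2497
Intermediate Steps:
f = -814 (f = -6 + (½)*(-1616) = -6 - 808 = -814)
T(V) = 3 + (-1 + V)²
K = -52705/814 (K = -83/((-814/(-635))) = -83/((-814*(-1/635))) = -83/814/635 = -83*635/814 = -52705/814 ≈ -64.748)
K/T(t(0, 8)) = -52705/(814*(3 + (-1 + 3)²)) = -52705/(814*(3 + 2²)) = -52705/(814*(3 + 4)) = -52705/814/7 = -52705/814*⅐ = -52705/5698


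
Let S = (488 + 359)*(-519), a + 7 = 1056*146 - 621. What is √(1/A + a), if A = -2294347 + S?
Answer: √992805760216435/80410 ≈ 391.85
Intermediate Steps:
a = 153548 (a = -7 + (1056*146 - 621) = -7 + (154176 - 621) = -7 + 153555 = 153548)
S = -439593 (S = 847*(-519) = -439593)
A = -2733940 (A = -2294347 - 439593 = -2733940)
√(1/A + a) = √(1/(-2733940) + 153548) = √(-1/2733940 + 153548) = √(419791019119/2733940) = √992805760216435/80410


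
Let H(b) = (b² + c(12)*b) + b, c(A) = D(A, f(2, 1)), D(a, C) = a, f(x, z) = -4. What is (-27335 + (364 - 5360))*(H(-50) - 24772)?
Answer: 741091182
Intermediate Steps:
c(A) = A
H(b) = b² + 13*b (H(b) = (b² + 12*b) + b = b² + 13*b)
(-27335 + (364 - 5360))*(H(-50) - 24772) = (-27335 + (364 - 5360))*(-50*(13 - 50) - 24772) = (-27335 - 4996)*(-50*(-37) - 24772) = -32331*(1850 - 24772) = -32331*(-22922) = 741091182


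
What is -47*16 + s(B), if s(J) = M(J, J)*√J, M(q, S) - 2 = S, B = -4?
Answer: -752 - 4*I ≈ -752.0 - 4.0*I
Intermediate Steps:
M(q, S) = 2 + S
s(J) = √J*(2 + J) (s(J) = (2 + J)*√J = √J*(2 + J))
-47*16 + s(B) = -47*16 + √(-4)*(2 - 4) = -752 + (2*I)*(-2) = -752 - 4*I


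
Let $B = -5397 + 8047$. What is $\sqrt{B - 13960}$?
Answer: $i \sqrt{11310} \approx 106.35 i$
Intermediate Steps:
$B = 2650$
$\sqrt{B - 13960} = \sqrt{2650 - 13960} = \sqrt{-11310} = i \sqrt{11310}$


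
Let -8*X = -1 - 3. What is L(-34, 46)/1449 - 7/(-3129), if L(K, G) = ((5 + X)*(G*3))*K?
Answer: -18573/1043 ≈ -17.807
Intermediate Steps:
X = ½ (X = -(-1 - 3)/8 = -⅛*(-4) = ½ ≈ 0.50000)
L(K, G) = 33*G*K/2 (L(K, G) = ((5 + ½)*(G*3))*K = (11*(3*G)/2)*K = (33*G/2)*K = 33*G*K/2)
L(-34, 46)/1449 - 7/(-3129) = ((33/2)*46*(-34))/1449 - 7/(-3129) = -25806*1/1449 - 7*(-1/3129) = -374/21 + 1/447 = -18573/1043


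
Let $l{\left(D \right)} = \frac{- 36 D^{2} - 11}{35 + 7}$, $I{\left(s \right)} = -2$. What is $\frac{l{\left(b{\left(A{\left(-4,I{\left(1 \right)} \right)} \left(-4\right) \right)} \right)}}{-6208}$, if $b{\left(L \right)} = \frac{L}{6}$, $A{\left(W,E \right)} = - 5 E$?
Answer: $\frac{537}{86912} \approx 0.0061787$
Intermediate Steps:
$b{\left(L \right)} = \frac{L}{6}$ ($b{\left(L \right)} = L \frac{1}{6} = \frac{L}{6}$)
$l{\left(D \right)} = - \frac{11}{42} - \frac{6 D^{2}}{7}$ ($l{\left(D \right)} = \frac{-11 - 36 D^{2}}{42} = \left(-11 - 36 D^{2}\right) \frac{1}{42} = - \frac{11}{42} - \frac{6 D^{2}}{7}$)
$\frac{l{\left(b{\left(A{\left(-4,I{\left(1 \right)} \right)} \left(-4\right) \right)} \right)}}{-6208} = \frac{- \frac{11}{42} - \frac{6 \left(\frac{\left(-5\right) \left(-2\right) \left(-4\right)}{6}\right)^{2}}{7}}{-6208} = \left(- \frac{11}{42} - \frac{6 \left(\frac{10 \left(-4\right)}{6}\right)^{2}}{7}\right) \left(- \frac{1}{6208}\right) = \left(- \frac{11}{42} - \frac{6 \left(\frac{1}{6} \left(-40\right)\right)^{2}}{7}\right) \left(- \frac{1}{6208}\right) = \left(- \frac{11}{42} - \frac{6 \left(- \frac{20}{3}\right)^{2}}{7}\right) \left(- \frac{1}{6208}\right) = \left(- \frac{11}{42} - \frac{800}{21}\right) \left(- \frac{1}{6208}\right) = \left(- \frac{537}{14}\right) \left(- \frac{1}{6208}\right) = \frac{537}{86912}$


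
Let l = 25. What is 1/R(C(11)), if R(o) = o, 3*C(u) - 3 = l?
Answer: 3/28 ≈ 0.10714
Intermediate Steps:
C(u) = 28/3 (C(u) = 1 + (1/3)*25 = 1 + 25/3 = 28/3)
1/R(C(11)) = 1/(28/3) = 3/28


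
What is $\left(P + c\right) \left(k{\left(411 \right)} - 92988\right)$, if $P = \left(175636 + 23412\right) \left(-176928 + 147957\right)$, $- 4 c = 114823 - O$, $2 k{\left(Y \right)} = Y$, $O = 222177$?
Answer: $\frac{2140155574544535}{4} \approx 5.3504 \cdot 10^{14}$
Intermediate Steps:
$k{\left(Y \right)} = \frac{Y}{2}$
$c = \frac{53677}{2}$ ($c = - \frac{114823 - 222177}{4} = \left(- \frac{1}{4}\right) \left(-107354\right) = \frac{53677}{2} \approx 26839.0$)
$P = -5766619608$ ($P = 199048 \left(-28971\right) = -5766619608$)
$\left(P + c\right) \left(k{\left(411 \right)} - 92988\right) = \left(-5766619608 + \frac{53677}{2}\right) \left(\frac{1}{2} \cdot 411 - 92988\right) = - \frac{11533185539 \left(\frac{411}{2} - 92988\right)}{2} = \left(- \frac{11533185539}{2}\right) \left(- \frac{185565}{2}\right) = \frac{2140155574544535}{4}$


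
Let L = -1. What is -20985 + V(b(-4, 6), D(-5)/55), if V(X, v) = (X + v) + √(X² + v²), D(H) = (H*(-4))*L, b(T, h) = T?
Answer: -230883/11 + 4*√122/11 ≈ -20985.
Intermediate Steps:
D(H) = 4*H (D(H) = (H*(-4))*(-1) = -4*H*(-1) = 4*H)
V(X, v) = X + v + √(X² + v²)
-20985 + V(b(-4, 6), D(-5)/55) = -20985 + (-4 + (4*(-5))/55 + √((-4)² + ((4*(-5))/55)²)) = -20985 + (-4 - 20*1/55 + √(16 + (-20*1/55)²)) = -20985 + (-4 - 4/11 + √(16 + (-4/11)²)) = -20985 + (-4 - 4/11 + √(16 + 16/121)) = -20985 + (-4 - 4/11 + √(1952/121)) = -20985 + (-4 - 4/11 + 4*√122/11) = -20985 + (-48/11 + 4*√122/11) = -230883/11 + 4*√122/11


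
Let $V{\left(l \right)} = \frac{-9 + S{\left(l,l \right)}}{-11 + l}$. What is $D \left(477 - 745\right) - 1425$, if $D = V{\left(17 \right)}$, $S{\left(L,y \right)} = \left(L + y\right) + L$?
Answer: $-3301$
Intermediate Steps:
$S{\left(L,y \right)} = y + 2 L$
$V{\left(l \right)} = \frac{-9 + 3 l}{-11 + l}$ ($V{\left(l \right)} = \frac{-9 + \left(l + 2 l\right)}{-11 + l} = \frac{-9 + 3 l}{-11 + l}$)
$D = 7$ ($D = \frac{3 \left(-3 + 17\right)}{-11 + 17} = 3 \cdot \frac{1}{6} \cdot 14 = 7$)
$D \left(477 - 745\right) - 1425 = 7 \left(477 - 745\right) - 1425 = 7 \left(-268\right) - 1425 = -1876 - 1425 = -3301$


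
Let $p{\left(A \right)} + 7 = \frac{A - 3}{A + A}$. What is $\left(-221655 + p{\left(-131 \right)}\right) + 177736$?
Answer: $- \frac{5754239}{131} \approx -43926.0$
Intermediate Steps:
$p{\left(A \right)} = -7 + \frac{-3 + A}{2 A}$ ($p{\left(A \right)} = -7 + \frac{A - 3}{A + A} = -7 + \frac{-3 + A}{2 A}$)
$\left(-221655 + p{\left(-131 \right)}\right) + 177736 = \left(-221655 + \frac{-3 - -1703}{2 \left(-131\right)}\right) + 177736 = \left(-221655 + \frac{1}{2} \left(- \frac{1}{131}\right) \left(-3 + 1703\right)\right) + 177736 = \left(-221655 + \frac{1}{2} \left(- \frac{1}{131}\right) 1700\right) + 177736 = \left(-221655 - \frac{850}{131}\right) + 177736 = - \frac{29037655}{131} + 177736 = - \frac{5754239}{131}$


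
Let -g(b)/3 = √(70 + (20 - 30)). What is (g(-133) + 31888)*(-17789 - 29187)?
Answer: -1497970688 + 281856*√15 ≈ -1.4969e+9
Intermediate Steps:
g(b) = -6*√15 (g(b) = -3*√(70 + (20 - 30)) = -3*√(70 - 10) = -6*√15)
(g(-133) + 31888)*(-17789 - 29187) = (-6*√15 + 31888)*(-17789 - 29187) = (31888 - 6*√15)*(-46976) = -1497970688 + 281856*√15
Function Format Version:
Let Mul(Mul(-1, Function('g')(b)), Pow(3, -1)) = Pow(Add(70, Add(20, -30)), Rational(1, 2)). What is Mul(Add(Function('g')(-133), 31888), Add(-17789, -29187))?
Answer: Add(-1497970688, Mul(281856, Pow(15, Rational(1, 2)))) ≈ -1.4969e+9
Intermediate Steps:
Function('g')(b) = Mul(-6, Pow(15, Rational(1, 2))) (Function('g')(b) = Mul(-3, Pow(Add(70, Add(20, -30)), Rational(1, 2))) = Mul(-3, Pow(Add(70, -10), Rational(1, 2))) = Mul(-3, Pow(60, Rational(1, 2))) = Mul(-3, Mul(2, Pow(15, Rational(1, 2)))) = Mul(-6, Pow(15, Rational(1, 2))))
Mul(Add(Function('g')(-133), 31888), Add(-17789, -29187)) = Mul(Add(Mul(-6, Pow(15, Rational(1, 2))), 31888), Add(-17789, -29187)) = Mul(Add(31888, Mul(-6, Pow(15, Rational(1, 2)))), -46976) = Add(-1497970688, Mul(281856, Pow(15, Rational(1, 2))))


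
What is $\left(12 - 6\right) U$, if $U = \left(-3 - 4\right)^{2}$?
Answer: $294$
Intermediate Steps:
$U = 49$ ($U = \left(-7\right)^{2} = 49$)
$\left(12 - 6\right) U = \left(12 - 6\right) 49 = 6 \cdot 49 = 294$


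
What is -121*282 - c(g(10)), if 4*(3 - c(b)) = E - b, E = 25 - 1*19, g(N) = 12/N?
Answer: -170619/5 ≈ -34124.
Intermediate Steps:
E = 6 (E = 25 - 19 = 6)
c(b) = 3/2 + b/4 (c(b) = 3 - (6 - b)/4 = 3 + (-3/2 + b/4) = 3/2 + b/4)
-121*282 - c(g(10)) = -121*282 - (3/2 + (12/10)/4) = -34122 - (3/2 + (12*(1/10))/4) = -34122 - (3/2 + (1/4)*(6/5)) = -34122 - (3/2 + 3/10) = -34122 - 1*9/5 = -34122 - 9/5 = -170619/5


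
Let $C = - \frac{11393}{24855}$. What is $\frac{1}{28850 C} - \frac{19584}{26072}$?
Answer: $- \frac{160941869769}{214238870990} \approx -0.75123$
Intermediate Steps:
$C = - \frac{11393}{24855}$ ($C = \left(-11393\right) \frac{1}{24855} = - \frac{11393}{24855} \approx -0.45838$)
$\frac{1}{28850 C} - \frac{19584}{26072} = \frac{1}{28850 \left(- \frac{11393}{24855}\right)} - \frac{19584}{26072} = \frac{1}{28850} \left(- \frac{24855}{11393}\right) - \frac{2448}{3259} = - \frac{4971}{65737610} - \frac{2448}{3259} = - \frac{160941869769}{214238870990}$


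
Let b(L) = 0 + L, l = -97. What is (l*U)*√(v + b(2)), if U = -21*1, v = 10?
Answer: 4074*√3 ≈ 7056.4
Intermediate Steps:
b(L) = L
U = -21
(l*U)*√(v + b(2)) = (-97*(-21))*√(10 + 2) = 2037*√12 = 2037*(2*√3) = 4074*√3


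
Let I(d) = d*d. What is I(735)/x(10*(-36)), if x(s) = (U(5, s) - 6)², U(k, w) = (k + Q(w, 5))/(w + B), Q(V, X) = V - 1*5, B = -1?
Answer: 159643225/7396 ≈ 21585.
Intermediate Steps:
Q(V, X) = -5 + V (Q(V, X) = V - 5 = -5 + V)
U(k, w) = (-5 + k + w)/(-1 + w) (U(k, w) = (k + (-5 + w))/(w - 1) = (-5 + k + w)/(-1 + w))
x(s) = (-6 + s/(-1 + s))² (x(s) = ((-5 + 5 + s)/(-1 + s) - 6)² = (s/(-1 + s) - 6)² = (-6 + s/(-1 + s))²)
I(d) = d²
I(735)/x(10*(-36)) = 735²/(((-6 + 5*(10*(-36)))²/(-1 + 10*(-36))²)) = 540225/(((-6 + 5*(-360))²/(-1 - 360)²)) = 540225/(((-6 - 1800)²/(-361)²)) = 540225/(((1/130321)*(-1806)²)) = 540225/(((1/130321)*3261636)) = 540225/(3261636/130321) = 540225*(130321/3261636) = 159643225/7396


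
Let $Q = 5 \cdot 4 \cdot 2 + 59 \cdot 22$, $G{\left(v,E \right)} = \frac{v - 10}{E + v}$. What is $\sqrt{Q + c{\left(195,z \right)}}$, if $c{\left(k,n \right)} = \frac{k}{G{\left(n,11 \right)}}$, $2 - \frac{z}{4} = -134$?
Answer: $\frac{3 \sqrt{5423838}}{178} \approx 39.251$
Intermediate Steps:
$z = 544$ ($z = 8 - -536 = 8 + 536 = 544$)
$G{\left(v,E \right)} = \frac{-10 + v}{E + v}$
$c{\left(k,n \right)} = \frac{k \left(11 + n\right)}{-10 + n}$ ($c{\left(k,n \right)} = \frac{k}{\frac{1}{11 + n} \left(-10 + n\right)} = k \frac{11 + n}{-10 + n} = \frac{k \left(11 + n\right)}{-10 + n}$)
$Q = 1338$ ($Q = 20 \cdot 2 + 1298 = 40 + 1298 = 1338$)
$\sqrt{Q + c{\left(195,z \right)}} = \sqrt{1338 + \frac{195 \left(11 + 544\right)}{-10 + 544}} = \sqrt{1338 + 195 \cdot \frac{1}{534} \cdot 555} = \sqrt{1338 + \frac{36075}{178}} = \sqrt{\frac{274239}{178}} = \frac{3 \sqrt{5423838}}{178}$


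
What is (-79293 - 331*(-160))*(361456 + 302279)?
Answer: -17478133755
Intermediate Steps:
(-79293 - 331*(-160))*(361456 + 302279) = (-79293 + 52960)*663735 = -26333*663735 = -17478133755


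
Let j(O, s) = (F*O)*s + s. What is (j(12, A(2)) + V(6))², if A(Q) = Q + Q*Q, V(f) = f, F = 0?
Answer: 144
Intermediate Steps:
A(Q) = Q + Q²
j(O, s) = s (j(O, s) = (0*O)*s + s = 0*s + s = 0 + s = s)
(j(12, A(2)) + V(6))² = (2*(1 + 2) + 6)² = (2*3 + 6)² = (6 + 6)² = 12² = 144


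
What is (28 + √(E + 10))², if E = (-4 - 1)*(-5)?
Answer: (28 + √35)² ≈ 1150.3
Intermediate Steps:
E = 25 (E = -5*(-5) = 25)
(28 + √(E + 10))² = (28 + √(25 + 10))² = (28 + √35)²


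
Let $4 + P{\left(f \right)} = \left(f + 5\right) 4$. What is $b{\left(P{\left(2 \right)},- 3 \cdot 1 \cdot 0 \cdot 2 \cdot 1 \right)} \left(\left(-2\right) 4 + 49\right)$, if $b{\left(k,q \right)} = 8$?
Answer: $328$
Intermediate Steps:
$P{\left(f \right)} = 16 + 4 f$ ($P{\left(f \right)} = -4 + \left(f + 5\right) 4 = -4 + \left(5 + f\right) 4 = -4 + \left(20 + 4 f\right) = 16 + 4 f$)
$b{\left(P{\left(2 \right)},- 3 \cdot 1 \cdot 0 \cdot 2 \cdot 1 \right)} \left(\left(-2\right) 4 + 49\right) = 8 \left(\left(-2\right) 4 + 49\right) = 8 \left(-8 + 49\right) = 8 \cdot 41 = 328$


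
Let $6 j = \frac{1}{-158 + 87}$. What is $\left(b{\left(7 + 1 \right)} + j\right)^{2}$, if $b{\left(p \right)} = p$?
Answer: $\frac{11607649}{181476} \approx 63.962$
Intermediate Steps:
$j = - \frac{1}{426}$ ($j = \frac{1}{6 \left(-158 + 87\right)} = \frac{1}{6 \left(-71\right)} = \frac{1}{6} \left(- \frac{1}{71}\right) = - \frac{1}{426} \approx -0.0023474$)
$\left(b{\left(7 + 1 \right)} + j\right)^{2} = \left(\left(7 + 1\right) - \frac{1}{426}\right)^{2} = \left(8 - \frac{1}{426}\right)^{2} = \left(\frac{3407}{426}\right)^{2} = \frac{11607649}{181476}$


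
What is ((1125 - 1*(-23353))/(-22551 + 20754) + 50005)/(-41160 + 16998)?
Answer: -89834507/43419114 ≈ -2.0690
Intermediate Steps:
((1125 - 1*(-23353))/(-22551 + 20754) + 50005)/(-41160 + 16998) = ((1125 + 23353)/(-1797) + 50005)/(-24162) = (24478*(-1/1797) + 50005)*(-1/24162) = (-24478/1797 + 50005)*(-1/24162) = (89834507/1797)*(-1/24162) = -89834507/43419114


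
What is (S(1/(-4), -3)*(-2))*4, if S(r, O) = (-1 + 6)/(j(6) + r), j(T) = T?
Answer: -160/23 ≈ -6.9565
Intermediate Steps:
S(r, O) = 5/(6 + r) (S(r, O) = (-1 + 6)/(6 + r) = 5/(6 + r))
(S(1/(-4), -3)*(-2))*4 = ((5/(6 + 1/(-4)))*(-2))*4 = ((5/(6 - ¼))*(-2))*4 = ((5/(23/4))*(-2))*4 = ((5*(4/23))*(-2))*4 = ((20/23)*(-2))*4 = -40/23*4 = -160/23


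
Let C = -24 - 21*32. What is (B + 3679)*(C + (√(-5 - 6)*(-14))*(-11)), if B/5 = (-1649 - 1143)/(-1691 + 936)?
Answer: -388591416/151 + 85981434*I*√11/151 ≈ -2.5735e+6 + 1.8885e+6*I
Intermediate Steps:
C = -696 (C = -24 - 672 = -696)
B = 2792/151 (B = 5*((-1649 - 1143)/(-1691 + 936)) = 5*(-2792/(-755)) = 5*(-2792*(-1/755)) = 5*(2792/755) = 2792/151 ≈ 18.490)
(B + 3679)*(C + (√(-5 - 6)*(-14))*(-11)) = (2792/151 + 3679)*(-696 + (√(-5 - 6)*(-14))*(-11)) = 558321*(-696 + (√(-11)*(-14))*(-11))/151 = 558321*(-696 + ((I*√11)*(-14))*(-11))/151 = 558321*(-696 - 14*I*√11*(-11))/151 = 558321*(-696 + 154*I*√11)/151 = -388591416/151 + 85981434*I*√11/151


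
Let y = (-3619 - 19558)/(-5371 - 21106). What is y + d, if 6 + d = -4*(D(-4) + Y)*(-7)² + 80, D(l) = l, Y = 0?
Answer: 2067313/2407 ≈ 858.88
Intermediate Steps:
y = 2107/2407 (y = -23177/(-26477) = -23177*(-1/26477) = 2107/2407 ≈ 0.87536)
d = 858 (d = -6 + (-4*(-4 + 0)*(-7)² + 80) = -6 + (-4*(-4)*49 + 80) = -6 + (16*49 + 80) = -6 + (784 + 80) = -6 + 864 = 858)
y + d = 2107/2407 + 858 = 2067313/2407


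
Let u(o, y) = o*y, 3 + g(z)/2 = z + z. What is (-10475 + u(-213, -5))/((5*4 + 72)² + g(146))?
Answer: -4705/4521 ≈ -1.0407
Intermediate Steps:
g(z) = -6 + 4*z (g(z) = -6 + 2*(z + z) = -6 + 2*(2*z) = -6 + 4*z)
(-10475 + u(-213, -5))/((5*4 + 72)² + g(146)) = (-10475 - 213*(-5))/((5*4 + 72)² + (-6 + 4*146)) = (-10475 + 1065)/((20 + 72)² + (-6 + 584)) = -9410/(92² + 578) = -9410/(8464 + 578) = -9410/9042 = -9410*1/9042 = -4705/4521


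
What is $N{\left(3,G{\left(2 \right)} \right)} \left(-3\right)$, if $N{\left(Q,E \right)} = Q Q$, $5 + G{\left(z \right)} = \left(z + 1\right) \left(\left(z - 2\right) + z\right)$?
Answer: $-27$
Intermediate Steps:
$G{\left(z \right)} = -5 + \left(1 + z\right) \left(-2 + 2 z\right)$ ($G{\left(z \right)} = -5 + \left(z + 1\right) \left(\left(z - 2\right) + z\right) = -5 + \left(1 + z\right) \left(\left(z - 2\right) + z\right) = -5 + \left(1 + z\right) \left(\left(-2 + z\right) + z\right) = -5 + \left(1 + z\right) \left(-2 + 2 z\right)$)
$N{\left(Q,E \right)} = Q^{2}$
$N{\left(3,G{\left(2 \right)} \right)} \left(-3\right) = 3^{2} \left(-3\right) = 9 \left(-3\right) = -27$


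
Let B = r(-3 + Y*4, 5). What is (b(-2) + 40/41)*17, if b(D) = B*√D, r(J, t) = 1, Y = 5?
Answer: 680/41 + 17*I*√2 ≈ 16.585 + 24.042*I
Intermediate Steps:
B = 1
b(D) = √D (b(D) = 1*√D = √D)
(b(-2) + 40/41)*17 = (√(-2) + 40/41)*17 = (I*√2 + 40*(1/41))*17 = (I*√2 + 40/41)*17 = (40/41 + I*√2)*17 = 680/41 + 17*I*√2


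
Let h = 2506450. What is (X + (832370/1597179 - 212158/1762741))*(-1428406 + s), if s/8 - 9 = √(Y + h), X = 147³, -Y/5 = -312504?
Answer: -12773912314311772180130390/2815412907639 + 71545799872084664680*√4068970/2815412907639 ≈ -4.4859e+12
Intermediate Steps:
Y = 1562520 (Y = -5*(-312504) = 1562520)
X = 3176523
s = 72 + 8*√4068970 (s = 72 + 8*√(1562520 + 2506450) = 72 + 8*√4068970 ≈ 16209.)
(X + (832370/1597179 - 212158/1762741))*(-1428406 + s) = (3176523 + (832370/1597179 - 212158/1762741))*(-1428406 + (72 + 8*√4068970)) = (3176523 + (832370*(1/1597179) - 212158*1/1762741))*(-1428334 + 8*√4068970) = (3176523 + (832370/1597179 - 212158/1762741))*(-1428334 + 8*√4068970) = (3176523 + 1128398423888/2815412907639)*(-1428334 + 8*√4068970) = 8943224984010583085*(-1428334 + 8*√4068970)/2815412907639 = -12773912314311772180130390/2815412907639 + 71545799872084664680*√4068970/2815412907639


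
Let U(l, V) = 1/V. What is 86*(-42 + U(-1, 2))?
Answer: -3569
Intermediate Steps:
86*(-42 + U(-1, 2)) = 86*(-42 + 1/2) = 86*(-42 + ½) = 86*(-83/2) = -3569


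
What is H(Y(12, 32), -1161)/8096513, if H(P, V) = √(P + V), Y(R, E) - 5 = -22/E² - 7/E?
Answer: I*√1183990/259088416 ≈ 4.1998e-6*I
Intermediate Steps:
Y(R, E) = 5 - 22/E² - 7/E (Y(R, E) = 5 + (-22/E² - 7/E) = 5 - 22/E² - 7/E)
H(Y(12, 32), -1161)/8096513 = √((5 - 22/32² - 7/32) - 1161)/8096513 = √((5 - 22*1/1024 - 7*1/32) - 1161)*(1/8096513) = √((5 - 11/512 - 7/32) - 1161)*(1/8096513) = √(2437/512 - 1161)*(1/8096513) = √(-591995/512)*(1/8096513) = (I*√1183990/32)*(1/8096513) = I*√1183990/259088416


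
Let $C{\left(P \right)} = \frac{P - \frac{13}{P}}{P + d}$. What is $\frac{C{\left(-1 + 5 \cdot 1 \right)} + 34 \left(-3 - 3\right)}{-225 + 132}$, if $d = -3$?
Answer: $\frac{271}{124} \approx 2.1855$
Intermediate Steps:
$C{\left(P \right)} = \frac{P - \frac{13}{P}}{-3 + P}$ ($C{\left(P \right)} = \frac{P - \frac{13}{P}}{P - 3} = \frac{P - \frac{13}{P}}{-3 + P}$)
$\frac{C{\left(-1 + 5 \cdot 1 \right)} + 34 \left(-3 - 3\right)}{-225 + 132} = \frac{\frac{-13 + \left(-1 + 5 \cdot 1\right)^{2}}{\left(-1 + 5 \cdot 1\right) \left(-3 + \left(-1 + 5 \cdot 1\right)\right)} + 34 \left(-3 - 3\right)}{-225 + 132} = \frac{\frac{-13 + \left(-1 + 5\right)^{2}}{\left(-1 + 5\right) \left(-3 + \left(-1 + 5\right)\right)} + 34 \left(-3 - 3\right)}{-93} = \left(\frac{-13 + 4^{2}}{4 \left(-3 + 4\right)} + 34 \left(-6\right)\right) \left(- \frac{1}{93}\right) = \left(\frac{-13 + 16}{4 \cdot 1} - 204\right) \left(- \frac{1}{93}\right) = \left(\frac{1}{4} \cdot 1 \cdot 3 - 204\right) \left(- \frac{1}{93}\right) = \left(\frac{3}{4} - 204\right) \left(- \frac{1}{93}\right) = \left(- \frac{813}{4}\right) \left(- \frac{1}{93}\right) = \frac{271}{124}$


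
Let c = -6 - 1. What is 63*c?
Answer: -441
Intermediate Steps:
c = -7
63*c = 63*(-7) = -441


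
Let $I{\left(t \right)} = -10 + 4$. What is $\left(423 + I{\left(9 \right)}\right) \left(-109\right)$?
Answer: $-45453$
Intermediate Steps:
$I{\left(t \right)} = -6$
$\left(423 + I{\left(9 \right)}\right) \left(-109\right) = \left(423 - 6\right) \left(-109\right) = 417 \left(-109\right) = -45453$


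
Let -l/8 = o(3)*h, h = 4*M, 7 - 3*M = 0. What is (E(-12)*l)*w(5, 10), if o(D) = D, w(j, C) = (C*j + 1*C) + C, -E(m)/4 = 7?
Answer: 439040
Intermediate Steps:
M = 7/3 (M = 7/3 - ⅓*0 = 7/3 + 0 = 7/3 ≈ 2.3333)
E(m) = -28 (E(m) = -4*7 = -28)
w(j, C) = 2*C + C*j (w(j, C) = (C*j + C) + C = (C + C*j) + C = 2*C + C*j)
h = 28/3 (h = 4*(7/3) = 28/3 ≈ 9.3333)
l = -224 (l = -24*28/3 = -8*28 = -224)
(E(-12)*l)*w(5, 10) = (-28*(-224))*(10*(2 + 5)) = 6272*(10*7) = 6272*70 = 439040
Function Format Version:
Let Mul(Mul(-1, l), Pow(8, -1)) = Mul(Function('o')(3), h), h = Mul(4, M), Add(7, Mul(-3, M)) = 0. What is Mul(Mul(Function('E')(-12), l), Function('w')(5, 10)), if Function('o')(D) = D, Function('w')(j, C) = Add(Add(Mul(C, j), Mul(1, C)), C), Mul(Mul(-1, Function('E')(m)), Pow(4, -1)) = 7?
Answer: 439040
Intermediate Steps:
M = Rational(7, 3) (M = Add(Rational(7, 3), Mul(Rational(-1, 3), 0)) = Add(Rational(7, 3), 0) = Rational(7, 3) ≈ 2.3333)
Function('E')(m) = -28 (Function('E')(m) = Mul(-4, 7) = -28)
Function('w')(j, C) = Add(Mul(2, C), Mul(C, j)) (Function('w')(j, C) = Add(Add(Mul(C, j), C), C) = Add(Add(C, Mul(C, j)), C) = Add(Mul(2, C), Mul(C, j)))
h = Rational(28, 3) (h = Mul(4, Rational(7, 3)) = Rational(28, 3) ≈ 9.3333)
l = -224 (l = Mul(-8, Mul(3, Rational(28, 3))) = Mul(-8, 28) = -224)
Mul(Mul(Function('E')(-12), l), Function('w')(5, 10)) = Mul(Mul(-28, -224), Mul(10, Add(2, 5))) = Mul(6272, Mul(10, 7)) = Mul(6272, 70) = 439040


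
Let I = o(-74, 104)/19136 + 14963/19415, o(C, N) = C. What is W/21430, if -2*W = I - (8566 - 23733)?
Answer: -2817605621869/7961790179200 ≈ -0.35389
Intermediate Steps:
I = 142447629/185762720 (I = -74/19136 + 14963/19415 = -74*1/19136 + 14963*(1/19415) = -37/9568 + 14963/19415 = 142447629/185762720 ≈ 0.76683)
W = -2817605621869/371525440 (W = -(142447629/185762720 - (8566 - 23733))/2 = -(142447629/185762720 - 1*(-15167))/2 = -(142447629/185762720 + 15167)/2 = -½*2817605621869/185762720 = -2817605621869/371525440 ≈ -7583.9)
W/21430 = -2817605621869/371525440/21430 = -2817605621869/371525440*1/21430 = -2817605621869/7961790179200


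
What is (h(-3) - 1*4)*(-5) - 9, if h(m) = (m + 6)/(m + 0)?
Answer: 16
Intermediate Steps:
h(m) = (6 + m)/m
(h(-3) - 1*4)*(-5) - 9 = ((6 - 3)/(-3) - 1*4)*(-5) - 9 = (-⅓*3 - 4)*(-5) - 9 = (-1 - 4)*(-5) - 9 = -5*(-5) - 9 = 25 - 9 = 16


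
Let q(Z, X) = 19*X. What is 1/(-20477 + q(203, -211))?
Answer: -1/24486 ≈ -4.0840e-5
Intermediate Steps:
1/(-20477 + q(203, -211)) = 1/(-20477 + 19*(-211)) = 1/(-20477 - 4009) = 1/(-24486) = -1/24486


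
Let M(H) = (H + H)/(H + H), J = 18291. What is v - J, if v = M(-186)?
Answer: -18290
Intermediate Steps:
M(H) = 1 (M(H) = (2*H)/((2*H)) = (2*H)*(1/(2*H)) = 1)
v = 1
v - J = 1 - 1*18291 = 1 - 18291 = -18290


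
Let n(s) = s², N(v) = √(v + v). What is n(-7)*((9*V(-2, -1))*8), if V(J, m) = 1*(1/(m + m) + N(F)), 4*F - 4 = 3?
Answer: -1764 + 1764*√14 ≈ 4836.3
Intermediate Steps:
F = 7/4 (F = 1 + (¼)*3 = 1 + ¾ = 7/4 ≈ 1.7500)
N(v) = √2*√v (N(v) = √(2*v) = √2*√v)
V(J, m) = √14/2 + 1/(2*m) (V(J, m) = 1*(1/(m + m) + √2*√(7/4)) = 1*(1/(2*m) + √2*(√7/2)) = 1*(1/(2*m) + √14/2) = 1*(√14/2 + 1/(2*m)) = √14/2 + 1/(2*m))
n(-7)*((9*V(-2, -1))*8) = (-7)²*((9*((½)*(1 - √14)/(-1)))*8) = 49*((9*((½)*(-1)*(1 - √14)))*8) = 49*((9*(-½ + √14/2))*8) = 49*((-9/2 + 9*√14/2)*8) = 49*(-36 + 36*√14) = -1764 + 1764*√14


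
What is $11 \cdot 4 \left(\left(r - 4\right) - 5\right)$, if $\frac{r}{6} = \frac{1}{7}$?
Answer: $- \frac{2508}{7} \approx -358.29$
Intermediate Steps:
$r = \frac{6}{7} \approx 0.85714$
$11 \cdot 4 \left(\left(r - 4\right) - 5\right) = 11 \cdot 4 \left(\left(\frac{6}{7} - 4\right) - 5\right) = 44 \left(- \frac{22}{7} - 5\right) = 44 \left(- \frac{57}{7}\right) = - \frac{2508}{7}$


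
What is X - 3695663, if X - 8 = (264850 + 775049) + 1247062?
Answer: -1408694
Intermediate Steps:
X = 2286969 (X = 8 + ((264850 + 775049) + 1247062) = 8 + (1039899 + 1247062) = 8 + 2286961 = 2286969)
X - 3695663 = 2286969 - 3695663 = -1408694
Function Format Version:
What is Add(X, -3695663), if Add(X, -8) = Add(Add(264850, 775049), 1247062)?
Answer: -1408694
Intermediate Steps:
X = 2286969 (X = Add(8, Add(Add(264850, 775049), 1247062)) = Add(8, Add(1039899, 1247062)) = Add(8, 2286961) = 2286969)
Add(X, -3695663) = Add(2286969, -3695663) = -1408694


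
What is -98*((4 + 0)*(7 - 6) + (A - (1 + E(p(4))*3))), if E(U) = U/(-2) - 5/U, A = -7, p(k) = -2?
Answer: 1421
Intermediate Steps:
E(U) = -5/U - U/2 (E(U) = U*(-½) - 5/U = -U/2 - 5/U = -5/U - U/2)
-98*((4 + 0)*(7 - 6) + (A - (1 + E(p(4))*3))) = -98*((4 + 0)*(7 - 6) + (-7 - (1 + (-5/(-2) - ½*(-2))*3))) = -98*(4*1 + (-7 - (1 + (-5*(-½) + 1)*3))) = -98*(4 + (-7 - (1 + (5/2 + 1)*3))) = -98*(4 + (-7 - (1 + (7/2)*3))) = -98*(4 + (-7 - (1 + 21/2))) = -98*(4 + (-7 - 1*23/2)) = -98*(4 + (-7 - 23/2)) = -98*(4 - 37/2) = -98*(-29/2) = 1421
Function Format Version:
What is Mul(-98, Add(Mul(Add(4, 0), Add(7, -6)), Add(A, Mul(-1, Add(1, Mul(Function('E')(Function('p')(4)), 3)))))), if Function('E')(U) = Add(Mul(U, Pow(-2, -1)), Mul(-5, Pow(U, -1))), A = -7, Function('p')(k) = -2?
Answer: 1421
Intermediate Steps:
Function('E')(U) = Add(Mul(-5, Pow(U, -1)), Mul(Rational(-1, 2), U)) (Function('E')(U) = Add(Mul(U, Rational(-1, 2)), Mul(-5, Pow(U, -1))) = Add(Mul(Rational(-1, 2), U), Mul(-5, Pow(U, -1))) = Add(Mul(-5, Pow(U, -1)), Mul(Rational(-1, 2), U)))
Mul(-98, Add(Mul(Add(4, 0), Add(7, -6)), Add(A, Mul(-1, Add(1, Mul(Function('E')(Function('p')(4)), 3)))))) = Mul(-98, Add(Mul(Add(4, 0), Add(7, -6)), Add(-7, Mul(-1, Add(1, Mul(Add(Mul(-5, Pow(-2, -1)), Mul(Rational(-1, 2), -2)), 3)))))) = Mul(-98, Add(Mul(4, 1), Add(-7, Mul(-1, Add(1, Mul(Add(Mul(-5, Rational(-1, 2)), 1), 3)))))) = Mul(-98, Add(4, Add(-7, Mul(-1, Add(1, Mul(Add(Rational(5, 2), 1), 3)))))) = Mul(-98, Add(4, Add(-7, Mul(-1, Add(1, Mul(Rational(7, 2), 3)))))) = Mul(-98, Add(4, Add(-7, Mul(-1, Add(1, Rational(21, 2)))))) = Mul(-98, Add(4, Add(-7, Mul(-1, Rational(23, 2))))) = Mul(-98, Add(4, Add(-7, Rational(-23, 2)))) = Mul(-98, Add(4, Rational(-37, 2))) = Mul(-98, Rational(-29, 2)) = 1421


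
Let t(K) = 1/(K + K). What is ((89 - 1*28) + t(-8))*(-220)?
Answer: -53625/4 ≈ -13406.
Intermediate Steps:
t(K) = 1/(2*K)
((89 - 1*28) + t(-8))*(-220) = ((89 - 1*28) + (½)/(-8))*(-220) = ((89 - 28) + (½)*(-⅛))*(-220) = (61 - 1/16)*(-220) = (975/16)*(-220) = -53625/4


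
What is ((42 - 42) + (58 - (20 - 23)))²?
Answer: 3721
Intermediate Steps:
((42 - 42) + (58 - (20 - 23)))² = (0 + (58 - 1*(-3)))² = (0 + (58 + 3))² = (0 + 61)² = 61² = 3721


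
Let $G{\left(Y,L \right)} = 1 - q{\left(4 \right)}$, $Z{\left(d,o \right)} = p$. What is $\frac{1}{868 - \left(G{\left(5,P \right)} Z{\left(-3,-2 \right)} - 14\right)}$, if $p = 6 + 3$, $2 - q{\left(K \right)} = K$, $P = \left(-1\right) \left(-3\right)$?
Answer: $\frac{1}{855} \approx 0.0011696$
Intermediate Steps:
$P = 3$
$q{\left(K \right)} = 2 - K$
$p = 9$
$Z{\left(d,o \right)} = 9$
$G{\left(Y,L \right)} = 3$ ($G{\left(Y,L \right)} = 1 - \left(2 - 4\right) = 1 - -2 = 1 + 2 = 3$)
$\frac{1}{868 - \left(G{\left(5,P \right)} Z{\left(-3,-2 \right)} - 14\right)} = \frac{1}{868 - \left(3 \cdot 9 - 14\right)} = \frac{1}{868 - \left(27 - 14\right)} = \frac{1}{868 - 13} = \frac{1}{855}$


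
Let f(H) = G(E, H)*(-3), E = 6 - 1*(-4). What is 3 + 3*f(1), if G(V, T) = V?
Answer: -87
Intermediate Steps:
E = 10 (E = 6 + 4 = 10)
f(H) = -30 (f(H) = 10*(-3) = -30)
3 + 3*f(1) = 3 + 3*(-30) = 3 - 90 = -87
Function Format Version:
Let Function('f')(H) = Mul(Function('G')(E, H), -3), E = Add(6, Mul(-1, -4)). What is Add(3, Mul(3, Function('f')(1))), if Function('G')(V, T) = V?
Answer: -87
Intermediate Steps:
E = 10 (E = Add(6, 4) = 10)
Function('f')(H) = -30 (Function('f')(H) = Mul(10, -3) = -30)
Add(3, Mul(3, Function('f')(1))) = Add(3, Mul(3, -30)) = Add(3, -90) = -87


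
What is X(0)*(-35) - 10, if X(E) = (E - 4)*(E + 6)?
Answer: 830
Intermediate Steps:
X(E) = (-4 + E)*(6 + E)
X(0)*(-35) - 10 = (-24 + 0² + 2*0)*(-35) - 10 = (-24 + 0 + 0)*(-35) - 10 = -24*(-35) - 10 = 840 - 10 = 830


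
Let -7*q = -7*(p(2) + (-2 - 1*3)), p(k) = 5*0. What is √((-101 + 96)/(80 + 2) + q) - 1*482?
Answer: -482 + I*√34030/82 ≈ -482.0 + 2.2497*I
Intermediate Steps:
p(k) = 0
q = -5 (q = -(-1)*(0 + (-2 - 1*3)) = -(-1)*(0 + (-2 - 3)) = -(-1)*(0 - 5) = -(-1)*(-5) = -⅐*35 = -5)
√((-101 + 96)/(80 + 2) + q) - 1*482 = √((-101 + 96)/(80 + 2) - 5) - 1*482 = √(-5/82 - 5) - 482 = √(-415/82) - 482 = I*√34030/82 - 482 = -482 + I*√34030/82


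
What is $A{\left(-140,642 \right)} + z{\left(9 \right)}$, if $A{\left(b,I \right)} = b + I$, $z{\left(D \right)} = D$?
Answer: $511$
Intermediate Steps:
$A{\left(b,I \right)} = I + b$
$A{\left(-140,642 \right)} + z{\left(9 \right)} = \left(642 - 140\right) + 9 = 502 + 9 = 511$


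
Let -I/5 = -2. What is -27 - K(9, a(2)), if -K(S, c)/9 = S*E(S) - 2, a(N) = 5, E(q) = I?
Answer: 765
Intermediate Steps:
I = 10 (I = -5*(-2) = 10)
E(q) = 10
K(S, c) = 18 - 90*S (K(S, c) = -9*(S*10 - 2) = -9*(10*S - 2) = -9*(-2 + 10*S) = 18 - 90*S)
-27 - K(9, a(2)) = -27 - (18 - 90*9) = -27 - (18 - 810) = -27 - 1*(-792) = -27 + 792 = 765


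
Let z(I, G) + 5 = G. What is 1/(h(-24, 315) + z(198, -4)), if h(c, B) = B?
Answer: 1/306 ≈ 0.0032680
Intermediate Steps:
z(I, G) = -5 + G
1/(h(-24, 315) + z(198, -4)) = 1/(315 + (-5 - 4)) = 1/(315 - 9) = 1/306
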